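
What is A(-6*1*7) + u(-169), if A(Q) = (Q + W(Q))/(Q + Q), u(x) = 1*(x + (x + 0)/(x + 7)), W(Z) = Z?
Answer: -27047/162 ≈ -166.96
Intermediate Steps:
u(x) = x + x/(7 + x) (u(x) = 1*(x + x/(7 + x)) = x + x/(7 + x))
A(Q) = 1 (A(Q) = (Q + Q)/(Q + Q) = (2*Q)/((2*Q)) = (2*Q)*(1/(2*Q)) = 1)
A(-6*1*7) + u(-169) = 1 - 169*(8 - 169)/(7 - 169) = 1 - 169*(-161)/(-162) = 1 - 169*(-1/162)*(-161) = 1 - 27209/162 = -27047/162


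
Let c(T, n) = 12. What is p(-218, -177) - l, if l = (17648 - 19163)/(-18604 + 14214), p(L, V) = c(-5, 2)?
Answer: 10233/878 ≈ 11.655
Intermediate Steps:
p(L, V) = 12
l = 303/878 (l = -1515/(-4390) = -1515*(-1/4390) = 303/878 ≈ 0.34510)
p(-218, -177) - l = 12 - 1*303/878 = 12 - 303/878 = 10233/878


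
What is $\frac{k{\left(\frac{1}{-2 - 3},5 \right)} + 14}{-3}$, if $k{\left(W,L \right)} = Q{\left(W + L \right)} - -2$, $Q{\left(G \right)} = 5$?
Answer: $-7$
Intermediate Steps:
$k{\left(W,L \right)} = 7$ ($k{\left(W,L \right)} = 5 - -2 = 5 + 2 = 7$)
$\frac{k{\left(\frac{1}{-2 - 3},5 \right)} + 14}{-3} = \frac{7 + 14}{-3} = 21 \left(- \frac{1}{3}\right) = -7$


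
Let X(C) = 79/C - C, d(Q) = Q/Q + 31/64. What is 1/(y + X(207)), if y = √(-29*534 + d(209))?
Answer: -566616960/159537210241 - 342792*I*√991009/159537210241 ≈ -0.0035516 - 0.002139*I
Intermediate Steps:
d(Q) = 95/64 (d(Q) = 1 + 31*(1/64) = 1 + 31/64 = 95/64)
X(C) = -C + 79/C
y = I*√991009/8 (y = √(-29*534 + 95/64) = √(-15486 + 95/64) = √(-991009/64) = I*√991009/8 ≈ 124.44*I)
1/(y + X(207)) = 1/(I*√991009/8 + (-1*207 + 79/207)) = 1/(I*√991009/8 + (-207 + 79*(1/207))) = 1/(I*√991009/8 + (-207 + 79/207)) = 1/(I*√991009/8 - 42770/207) = 1/(-42770/207 + I*√991009/8)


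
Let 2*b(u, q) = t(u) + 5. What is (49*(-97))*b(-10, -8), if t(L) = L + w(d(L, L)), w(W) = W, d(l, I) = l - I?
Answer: 23765/2 ≈ 11883.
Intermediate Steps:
t(L) = L (t(L) = L + (L - L) = L + 0 = L)
b(u, q) = 5/2 + u/2 (b(u, q) = (u + 5)/2 = (5 + u)/2 = 5/2 + u/2)
(49*(-97))*b(-10, -8) = (49*(-97))*(5/2 + (½)*(-10)) = -4753*(5/2 - 5) = -4753*(-5/2) = 23765/2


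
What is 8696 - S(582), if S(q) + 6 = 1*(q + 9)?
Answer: 8111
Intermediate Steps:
S(q) = 3 + q (S(q) = -6 + 1*(q + 9) = -6 + 1*(9 + q) = -6 + (9 + q) = 3 + q)
8696 - S(582) = 8696 - (3 + 582) = 8696 - 1*585 = 8696 - 585 = 8111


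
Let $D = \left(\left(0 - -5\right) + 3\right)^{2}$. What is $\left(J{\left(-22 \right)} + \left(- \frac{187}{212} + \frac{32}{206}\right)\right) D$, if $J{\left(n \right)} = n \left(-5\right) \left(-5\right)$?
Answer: $- \frac{192410704}{5459} \approx -35247.0$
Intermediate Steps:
$D = 64$ ($D = \left(\left(0 + 5\right) + 3\right)^{2} = \left(5 + 3\right)^{2} = 8^{2} = 64$)
$J{\left(n \right)} = 25 n$ ($J{\left(n \right)} = - 5 n \left(-5\right) = 25 n$)
$\left(J{\left(-22 \right)} + \left(- \frac{187}{212} + \frac{32}{206}\right)\right) D = \left(25 \left(-22\right) + \left(- \frac{187}{212} + \frac{32}{206}\right)\right) 64 = \left(-550 + \left(\left(-187\right) \frac{1}{212} + 32 \cdot \frac{1}{206}\right)\right) 64 = \left(-550 + \left(- \frac{187}{212} + \frac{16}{103}\right)\right) 64 = \left(-550 - \frac{15869}{21836}\right) 64 = \left(- \frac{12025669}{21836}\right) 64 = - \frac{192410704}{5459}$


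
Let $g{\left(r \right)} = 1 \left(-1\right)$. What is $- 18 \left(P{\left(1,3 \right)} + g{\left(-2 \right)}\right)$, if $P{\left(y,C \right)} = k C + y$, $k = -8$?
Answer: $432$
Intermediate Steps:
$P{\left(y,C \right)} = y - 8 C$ ($P{\left(y,C \right)} = - 8 C + y = y - 8 C$)
$g{\left(r \right)} = -1$
$- 18 \left(P{\left(1,3 \right)} + g{\left(-2 \right)}\right) = - 18 \left(\left(1 - 24\right) - 1\right) = - 18 \left(-23 - 1\right) = \left(-18\right) \left(-24\right) = 432$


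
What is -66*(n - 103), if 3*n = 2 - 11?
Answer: 6996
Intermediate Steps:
n = -3 (n = (2 - 11)/3 = (1/3)*(-9) = -3)
-66*(n - 103) = -66*(-3 - 103) = -66*(-106) = 6996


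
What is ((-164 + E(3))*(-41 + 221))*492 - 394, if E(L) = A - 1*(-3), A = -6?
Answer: -14789914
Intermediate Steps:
E(L) = -3 (E(L) = -6 - 1*(-3) = -6 + 3 = -3)
((-164 + E(3))*(-41 + 221))*492 - 394 = ((-164 - 3)*(-41 + 221))*492 - 394 = -167*180*492 - 394 = -30060*492 - 394 = -14789520 - 394 = -14789914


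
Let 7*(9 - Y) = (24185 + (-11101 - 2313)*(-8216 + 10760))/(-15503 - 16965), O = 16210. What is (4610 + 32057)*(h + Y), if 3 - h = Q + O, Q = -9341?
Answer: -58393391487521/227276 ≈ -2.5693e+8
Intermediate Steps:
h = -6866 (h = 3 - (-9341 + 16210) = 3 - 1*6869 = 3 - 6869 = -6866)
Y = -32055547/227276 (Y = 9 - (24185 + (-11101 - 2313)*(-8216 + 10760))/(7*(-15503 - 16965)) = 9 - (24185 - 13414*2544)/(7*(-32468)) = 9 - (24185 - 34125216)*(-1)/(7*32468) = 9 - (-34101031)*(-1)/(7*32468) = 9 - ⅐*34101031/32468 = 9 - 34101031/227276 = -32055547/227276 ≈ -141.04)
(4610 + 32057)*(h + Y) = (4610 + 32057)*(-6866 - 32055547/227276) = 36667*(-1592532563/227276) = -58393391487521/227276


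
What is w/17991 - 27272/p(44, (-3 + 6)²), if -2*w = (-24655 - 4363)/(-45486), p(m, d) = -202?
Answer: 11158864038727/82652201226 ≈ 135.01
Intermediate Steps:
w = -14509/45486 (w = -(-24655 - 4363)/(2*(-45486)) = -(-14509)*(-1)/45486 = -½*14509/22743 = -14509/45486 ≈ -0.31898)
w/17991 - 27272/p(44, (-3 + 6)²) = -14509/45486/17991 - 27272/(-202) = -14509/45486*1/17991 - 27272*(-1/202) = -14509/818338626 + 13636/101 = 11158864038727/82652201226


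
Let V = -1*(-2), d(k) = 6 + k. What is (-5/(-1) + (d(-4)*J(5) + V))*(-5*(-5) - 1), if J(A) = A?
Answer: 408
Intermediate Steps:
V = 2
(-5/(-1) + (d(-4)*J(5) + V))*(-5*(-5) - 1) = (-5/(-1) + ((6 - 4)*5 + 2))*(-5*(-5) - 1) = (-5*(-1) + (2*5 + 2))*(25 - 1) = (5 + (10 + 2))*24 = (5 + 12)*24 = 17*24 = 408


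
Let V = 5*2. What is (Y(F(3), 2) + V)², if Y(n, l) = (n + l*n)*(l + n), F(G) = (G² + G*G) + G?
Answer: 2128681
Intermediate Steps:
F(G) = G + 2*G² (F(G) = (G² + G²) + G = 2*G² + G = G + 2*G²)
V = 10
Y(n, l) = (l + n)*(n + l*n)
(Y(F(3), 2) + V)² = ((3*(1 + 2*3))*(2 + 3*(1 + 2*3) + 2² + 2*(3*(1 + 2*3))) + 10)² = ((3*(1 + 6))*(2 + 3*(1 + 6) + 4 + 2*(3*(1 + 6))) + 10)² = ((3*7)*(2 + 3*7 + 4 + 2*(3*7)) + 10)² = (21*(2 + 21 + 4 + 2*21) + 10)² = (21*(2 + 21 + 4 + 42) + 10)² = (21*69 + 10)² = (1449 + 10)² = 1459² = 2128681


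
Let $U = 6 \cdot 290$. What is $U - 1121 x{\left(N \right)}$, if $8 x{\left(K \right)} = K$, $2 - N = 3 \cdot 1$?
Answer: $\frac{15041}{8} \approx 1880.1$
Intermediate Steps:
$U = 1740$
$N = -1$ ($N = 2 - 3 \cdot 1 = 2 - 3 = -1$)
$x{\left(K \right)} = \frac{K}{8}$
$U - 1121 x{\left(N \right)} = 1740 - 1121 \cdot \frac{1}{8} \left(-1\right) = 1740 - - \frac{1121}{8} = 1740 + \frac{1121}{8} = \frac{15041}{8}$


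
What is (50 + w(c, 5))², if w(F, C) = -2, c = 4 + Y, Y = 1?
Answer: 2304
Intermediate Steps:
c = 5 (c = 4 + 1 = 5)
(50 + w(c, 5))² = (50 - 2)² = 48² = 2304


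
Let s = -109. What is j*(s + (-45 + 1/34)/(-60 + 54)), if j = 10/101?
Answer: -103535/10302 ≈ -10.050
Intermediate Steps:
j = 10/101 (j = 10*(1/101) = 10/101 ≈ 0.099010)
j*(s + (-45 + 1/34)/(-60 + 54)) = 10*(-109 + (-45 + 1/34)/(-60 + 54))/101 = 10*(-109 + (-45 + 1/34)/(-6))/101 = 10*(-109 - 1529/34*(-⅙))/101 = 10*(-109 + 1529/204)/101 = (10/101)*(-20707/204) = -103535/10302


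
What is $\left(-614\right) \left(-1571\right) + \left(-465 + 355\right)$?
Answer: $964484$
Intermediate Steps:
$\left(-614\right) \left(-1571\right) + \left(-465 + 355\right) = 964594 - 110 = 964484$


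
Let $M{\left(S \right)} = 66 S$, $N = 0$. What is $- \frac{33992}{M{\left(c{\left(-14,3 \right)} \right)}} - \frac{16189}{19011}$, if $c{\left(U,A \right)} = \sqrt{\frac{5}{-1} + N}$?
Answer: $- \frac{16189}{19011} + \frac{16996 i \sqrt{5}}{165} \approx -0.85156 + 230.33 i$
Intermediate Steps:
$c{\left(U,A \right)} = i \sqrt{5}$ ($c{\left(U,A \right)} = \sqrt{\frac{5}{-1} + 0} = \sqrt{5 \left(-1\right) + 0} = \sqrt{-5 + 0} = \sqrt{-5} = i \sqrt{5}$)
$- \frac{33992}{M{\left(c{\left(-14,3 \right)} \right)}} - \frac{16189}{19011} = - \frac{33992}{66 i \sqrt{5}} - \frac{16189}{19011} = - 33992 \left(- \frac{i \sqrt{5}}{330}\right) - \frac{16189}{19011} = \frac{16996 i \sqrt{5}}{165} - \frac{16189}{19011} = - \frac{16189}{19011} + \frac{16996 i \sqrt{5}}{165}$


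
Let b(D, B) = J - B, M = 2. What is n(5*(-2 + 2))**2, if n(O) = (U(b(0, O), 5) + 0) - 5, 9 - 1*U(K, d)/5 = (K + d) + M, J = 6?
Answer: 625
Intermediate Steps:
b(D, B) = 6 - B
U(K, d) = 35 - 5*K - 5*d (U(K, d) = 45 - 5*((K + d) + 2) = 45 - 5*(2 + K + d) = 45 + (-10 - 5*K - 5*d) = 35 - 5*K - 5*d)
n(O) = -25 + 5*O (n(O) = ((35 - 5*(6 - O) - 5*5) + 0) - 5 = ((35 + (-30 + 5*O) - 25) + 0) - 5 = ((-20 + 5*O) + 0) - 5 = (-20 + 5*O) - 5 = -25 + 5*O)
n(5*(-2 + 2))**2 = (-25 + 5*(5*(-2 + 2)))**2 = (-25 + 5*(5*0))**2 = (-25 + 5*0)**2 = (-25 + 0)**2 = (-25)**2 = 625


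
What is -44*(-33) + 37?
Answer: 1489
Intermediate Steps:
-44*(-33) + 37 = 1452 + 37 = 1489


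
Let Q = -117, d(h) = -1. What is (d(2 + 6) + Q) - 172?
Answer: -290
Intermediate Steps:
(d(2 + 6) + Q) - 172 = (-1 - 117) - 172 = -118 - 172 = -290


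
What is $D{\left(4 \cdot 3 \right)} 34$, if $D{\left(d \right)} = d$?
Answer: $408$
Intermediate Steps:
$D{\left(4 \cdot 3 \right)} 34 = 4 \cdot 3 \cdot 34 = 12 \cdot 34 = 408$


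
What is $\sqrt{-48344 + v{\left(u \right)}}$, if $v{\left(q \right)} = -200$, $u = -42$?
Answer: $4 i \sqrt{3034} \approx 220.33 i$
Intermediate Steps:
$\sqrt{-48344 + v{\left(u \right)}} = \sqrt{-48344 - 200} = \sqrt{-48544} = 4 i \sqrt{3034}$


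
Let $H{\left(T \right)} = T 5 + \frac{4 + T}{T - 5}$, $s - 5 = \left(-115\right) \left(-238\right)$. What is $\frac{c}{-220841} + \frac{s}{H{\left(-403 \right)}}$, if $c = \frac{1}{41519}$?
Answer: $- \frac{34136549914590907}{2511479983180453} \approx -13.592$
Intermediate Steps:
$s = 27375$ ($s = 5 - -27370 = 5 + 27370 = 27375$)
$c = \frac{1}{41519} \approx 2.4085 \cdot 10^{-5}$
$H{\left(T \right)} = 5 T + \frac{4 + T}{-5 + T}$
$\frac{c}{-220841} + \frac{s}{H{\left(-403 \right)}} = \frac{1}{41519 \left(-220841\right)} + \frac{27375}{\frac{1}{-5 - 403} \left(4 - -9672 + 5 \left(-403\right)^{2}\right)} = \frac{1}{41519} \left(- \frac{1}{220841}\right) + \frac{27375}{\frac{1}{-408} \left(4 + 9672 + 5 \cdot 162409\right)} = - \frac{1}{9169097479} + \frac{27375}{\left(- \frac{1}{408}\right) \left(4 + 9672 + 812045\right)} = - \frac{1}{9169097479} + \frac{27375}{\left(- \frac{1}{408}\right) 821721} = - \frac{1}{9169097479} + \frac{27375}{- \frac{273907}{136}} = - \frac{1}{9169097479} + 27375 \left(- \frac{136}{273907}\right) = - \frac{1}{9169097479} - \frac{3723000}{273907} = - \frac{34136549914590907}{2511479983180453}$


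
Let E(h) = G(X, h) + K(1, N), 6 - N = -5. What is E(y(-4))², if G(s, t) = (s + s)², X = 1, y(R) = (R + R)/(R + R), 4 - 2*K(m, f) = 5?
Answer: 49/4 ≈ 12.250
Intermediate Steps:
N = 11 (N = 6 - 1*(-5) = 6 + 5 = 11)
K(m, f) = -½ (K(m, f) = 2 - ½*5 = 2 - 5/2 = -½)
y(R) = 1 (y(R) = (2*R)/((2*R)) = (2*R)*(1/(2*R)) = 1)
G(s, t) = 4*s² (G(s, t) = (2*s)² = 4*s²)
E(h) = 7/2 (E(h) = 4*1² - ½ = 4*1 - ½ = 4 - ½ = 7/2)
E(y(-4))² = (7/2)² = 49/4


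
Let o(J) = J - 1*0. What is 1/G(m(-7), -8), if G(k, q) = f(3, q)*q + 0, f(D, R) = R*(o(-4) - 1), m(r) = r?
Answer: -1/320 ≈ -0.0031250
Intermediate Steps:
o(J) = J (o(J) = J + 0 = J)
f(D, R) = -5*R (f(D, R) = R*(-4 - 1) = R*(-5) = -5*R)
G(k, q) = -5*q**2 (G(k, q) = (-5*q)*q + 0 = -5*q**2 + 0 = -5*q**2)
1/G(m(-7), -8) = 1/(-5*(-8)**2) = 1/(-5*64) = 1/(-320) = -1/320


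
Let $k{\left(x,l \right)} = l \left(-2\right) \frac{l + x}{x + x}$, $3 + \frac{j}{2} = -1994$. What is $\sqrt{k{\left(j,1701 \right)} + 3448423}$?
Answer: $\frac{\sqrt{54993789669586}}{3994} \approx 1856.7$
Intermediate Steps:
$j = -3994$ ($j = -6 + 2 \left(-1994\right) = -6 - 3988 = -3994$)
$k{\left(x,l \right)} = - \frac{l \left(l + x\right)}{x}$ ($k{\left(x,l \right)} = - 2 l \frac{l + x}{2 x} = - \frac{l \left(l + x\right)}{x}$)
$\sqrt{k{\left(j,1701 \right)} + 3448423} = \sqrt{\left(-1\right) 1701 \frac{1}{-3994} \left(1701 - 3994\right) + 3448423} = \sqrt{\left(-1\right) 1701 \left(- \frac{1}{3994}\right) \left(-2293\right) + 3448423} = \sqrt{- \frac{3900393}{3994} + 3448423} = \sqrt{\frac{13769101069}{3994}} = \frac{\sqrt{54993789669586}}{3994}$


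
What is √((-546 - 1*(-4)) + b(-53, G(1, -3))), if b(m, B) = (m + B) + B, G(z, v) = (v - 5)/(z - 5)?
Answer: I*√591 ≈ 24.31*I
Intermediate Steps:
G(z, v) = (-5 + v)/(-5 + z)
b(m, B) = m + 2*B (b(m, B) = (B + m) + B = m + 2*B)
√((-546 - 1*(-4)) + b(-53, G(1, -3))) = √((-546 - 1*(-4)) + (-53 + 2*((-5 - 3)/(-5 + 1)))) = √((-546 + 4) + (-53 + 2*(-8/(-4)))) = √(-542 + (-53 + 2*(-¼*(-8)))) = √(-542 + (-53 + 2*2)) = √(-542 + (-53 + 4)) = √(-542 - 49) = √(-591) = I*√591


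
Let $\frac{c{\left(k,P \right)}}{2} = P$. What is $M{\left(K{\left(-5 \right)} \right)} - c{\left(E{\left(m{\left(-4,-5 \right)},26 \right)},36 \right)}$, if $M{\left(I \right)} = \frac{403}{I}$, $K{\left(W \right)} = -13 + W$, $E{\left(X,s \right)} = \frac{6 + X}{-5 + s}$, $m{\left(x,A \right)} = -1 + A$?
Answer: $- \frac{1699}{18} \approx -94.389$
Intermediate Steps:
$E{\left(X,s \right)} = \frac{6 + X}{-5 + s}$
$c{\left(k,P \right)} = 2 P$
$M{\left(K{\left(-5 \right)} \right)} - c{\left(E{\left(m{\left(-4,-5 \right)},26 \right)},36 \right)} = \frac{403}{-13 - 5} - 2 \cdot 36 = \frac{403}{-18} - 72 = 403 \left(- \frac{1}{18}\right) - 72 = - \frac{403}{18} - 72 = - \frac{1699}{18}$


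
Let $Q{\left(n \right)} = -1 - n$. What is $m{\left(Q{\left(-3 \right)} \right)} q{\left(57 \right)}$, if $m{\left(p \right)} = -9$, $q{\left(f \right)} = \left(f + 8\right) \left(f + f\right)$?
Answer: $-66690$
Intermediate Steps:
$q{\left(f \right)} = 2 f \left(8 + f\right)$ ($q{\left(f \right)} = \left(8 + f\right) 2 f = 2 f \left(8 + f\right)$)
$m{\left(Q{\left(-3 \right)} \right)} q{\left(57 \right)} = - 9 \cdot 2 \cdot 57 \left(8 + 57\right) = - 9 \cdot 2 \cdot 57 \cdot 65 = \left(-9\right) 7410 = -66690$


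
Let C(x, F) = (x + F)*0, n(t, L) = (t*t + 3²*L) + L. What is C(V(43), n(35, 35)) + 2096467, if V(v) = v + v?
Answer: 2096467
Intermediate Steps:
V(v) = 2*v
n(t, L) = t² + 10*L (n(t, L) = (t² + 9*L) + L = t² + 10*L)
C(x, F) = 0 (C(x, F) = (F + x)*0 = 0)
C(V(43), n(35, 35)) + 2096467 = 0 + 2096467 = 2096467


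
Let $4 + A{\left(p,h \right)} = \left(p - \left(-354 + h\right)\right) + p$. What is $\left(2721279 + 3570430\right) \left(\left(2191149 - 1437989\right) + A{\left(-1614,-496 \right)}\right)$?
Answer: $4723676699602$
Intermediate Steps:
$A{\left(p,h \right)} = 350 - h + 2 p$ ($A{\left(p,h \right)} = -4 - \left(-354 + h - 2 p\right) = -4 + \left(\left(354 + p - h\right) + p\right) = -4 + \left(354 - h + 2 p\right) = 350 - h + 2 p$)
$\left(2721279 + 3570430\right) \left(\left(2191149 - 1437989\right) + A{\left(-1614,-496 \right)}\right) = \left(2721279 + 3570430\right) \left(\left(2191149 - 1437989\right) + \left(350 - -496 + 2 \left(-1614\right)\right)\right) = 6291709 \left(\left(2191149 - 1437989\right) + \left(350 + 496 - 3228\right)\right) = 6291709 \left(753160 - 2382\right) = 6291709 \cdot 750778 = 4723676699602$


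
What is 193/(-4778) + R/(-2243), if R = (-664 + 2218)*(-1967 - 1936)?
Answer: 28979388937/10717054 ≈ 2704.0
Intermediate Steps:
R = -6065262 (R = 1554*(-3903) = -6065262)
193/(-4778) + R/(-2243) = 193/(-4778) - 6065262/(-2243) = 193*(-1/4778) - 6065262*(-1/2243) = -193/4778 + 6065262/2243 = 28979388937/10717054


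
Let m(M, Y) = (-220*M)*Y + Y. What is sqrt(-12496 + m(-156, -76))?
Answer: 2*I*sqrt(655223) ≈ 1618.9*I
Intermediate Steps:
m(M, Y) = Y - 220*M*Y (m(M, Y) = -220*M*Y + Y = Y - 220*M*Y)
sqrt(-12496 + m(-156, -76)) = sqrt(-12496 - 76*(1 - 220*(-156))) = sqrt(-12496 - 76*(1 + 34320)) = sqrt(-12496 - 76*34321) = sqrt(-12496 - 2608396) = sqrt(-2620892) = 2*I*sqrt(655223)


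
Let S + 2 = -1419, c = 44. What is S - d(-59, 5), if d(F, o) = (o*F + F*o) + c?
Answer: -875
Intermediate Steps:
S = -1421 (S = -2 - 1419 = -1421)
d(F, o) = 44 + 2*F*o (d(F, o) = (o*F + F*o) + 44 = (F*o + F*o) + 44 = 2*F*o + 44 = 44 + 2*F*o)
S - d(-59, 5) = -1421 - (44 + 2*(-59)*5) = -1421 - (44 - 590) = -1421 - 1*(-546) = -1421 + 546 = -875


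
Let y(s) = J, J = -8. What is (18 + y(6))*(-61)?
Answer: -610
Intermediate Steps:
y(s) = -8
(18 + y(6))*(-61) = (18 - 8)*(-61) = 10*(-61) = -610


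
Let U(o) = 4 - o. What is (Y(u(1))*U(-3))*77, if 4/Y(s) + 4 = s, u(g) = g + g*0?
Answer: -2156/3 ≈ -718.67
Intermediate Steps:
u(g) = g (u(g) = g + 0 = g)
Y(s) = 4/(-4 + s)
(Y(u(1))*U(-3))*77 = ((4/(-4 + 1))*(4 - 1*(-3)))*77 = ((4/(-3))*(4 + 3))*77 = ((4*(-⅓))*7)*77 = -4/3*7*77 = -28/3*77 = -2156/3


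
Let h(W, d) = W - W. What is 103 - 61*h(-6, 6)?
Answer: 103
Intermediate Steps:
h(W, d) = 0
103 - 61*h(-6, 6) = 103 - 61*0 = 103 + 0 = 103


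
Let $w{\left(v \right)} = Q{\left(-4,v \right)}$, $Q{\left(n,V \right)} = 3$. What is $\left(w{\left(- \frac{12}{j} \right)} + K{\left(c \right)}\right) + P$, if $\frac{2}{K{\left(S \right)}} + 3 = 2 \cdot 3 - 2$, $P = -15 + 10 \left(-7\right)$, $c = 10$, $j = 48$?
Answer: $-80$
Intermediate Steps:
$w{\left(v \right)} = 3$
$P = -85$ ($P = -15 - 70 = -85$)
$K{\left(S \right)} = 2$ ($K{\left(S \right)} = \frac{2}{-3 + \left(2 \cdot 3 - 2\right)} = \frac{2}{-3 + \left(6 - 2\right)} = \frac{2}{-3 + 4} = \frac{2}{1} = 2 \cdot 1 = 2$)
$\left(w{\left(- \frac{12}{j} \right)} + K{\left(c \right)}\right) + P = \left(3 + 2\right) - 85 = 5 - 85 = -80$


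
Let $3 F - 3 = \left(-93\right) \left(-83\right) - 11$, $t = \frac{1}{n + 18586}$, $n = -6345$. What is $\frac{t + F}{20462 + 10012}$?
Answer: $\frac{47195177}{559548351} \approx 0.084345$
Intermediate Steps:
$t = \frac{1}{12241}$ ($t = \frac{1}{-6345 + 18586} = \frac{1}{12241} \approx 8.1693 \cdot 10^{-5}$)
$F = \frac{7711}{3}$ ($F = 1 + \frac{\left(-93\right) \left(-83\right) - 11}{3} = 1 + \frac{7719 - 11}{3} = 1 + \frac{1}{3} \cdot 7708 = 1 + \frac{7708}{3} = \frac{7711}{3} \approx 2570.3$)
$\frac{t + F}{20462 + 10012} = \frac{\frac{1}{12241} + \frac{7711}{3}}{20462 + 10012} = \frac{94390354}{36723 \cdot 30474} = \frac{94390354}{36723} \cdot \frac{1}{30474} = \frac{47195177}{559548351}$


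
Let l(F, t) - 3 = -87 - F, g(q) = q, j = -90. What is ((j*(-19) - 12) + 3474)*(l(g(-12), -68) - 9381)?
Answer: -48890916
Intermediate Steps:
l(F, t) = -84 - F (l(F, t) = 3 + (-87 - F) = -84 - F)
((j*(-19) - 12) + 3474)*(l(g(-12), -68) - 9381) = ((-90*(-19) - 12) + 3474)*((-84 - 1*(-12)) - 9381) = ((1710 - 12) + 3474)*((-84 + 12) - 9381) = (1698 + 3474)*(-72 - 9381) = 5172*(-9453) = -48890916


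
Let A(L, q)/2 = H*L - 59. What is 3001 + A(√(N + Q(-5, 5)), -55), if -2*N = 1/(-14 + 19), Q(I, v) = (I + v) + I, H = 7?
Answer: 2883 + 7*I*√510/5 ≈ 2883.0 + 31.616*I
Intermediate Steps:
Q(I, v) = v + 2*I
N = -⅒ (N = -1/(2*(-14 + 19)) = -½/5 = -½*⅕ = -⅒ ≈ -0.10000)
A(L, q) = -118 + 14*L (A(L, q) = 2*(7*L - 59) = 2*(-59 + 7*L) = -118 + 14*L)
3001 + A(√(N + Q(-5, 5)), -55) = 3001 + (-118 + 14*√(-⅒ + (5 + 2*(-5)))) = 3001 + (-118 + 14*√(-⅒ + (5 - 10))) = 3001 + (-118 + 14*√(-⅒ - 5)) = 3001 + (-118 + 14*√(-51/10)) = 3001 + (-118 + 14*(I*√510/10)) = 3001 + (-118 + 7*I*√510/5) = 2883 + 7*I*√510/5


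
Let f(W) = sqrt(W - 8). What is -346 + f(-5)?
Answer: -346 + I*sqrt(13) ≈ -346.0 + 3.6056*I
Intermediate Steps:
f(W) = sqrt(-8 + W)
-346 + f(-5) = -346 + sqrt(-8 - 5) = -346 + sqrt(-13) = -346 + I*sqrt(13)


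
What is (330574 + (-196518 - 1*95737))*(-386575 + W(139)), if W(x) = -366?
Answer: -14827192179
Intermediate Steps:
(330574 + (-196518 - 1*95737))*(-386575 + W(139)) = (330574 + (-196518 - 1*95737))*(-386575 - 366) = (330574 + (-196518 - 95737))*(-386941) = (330574 - 292255)*(-386941) = 38319*(-386941) = -14827192179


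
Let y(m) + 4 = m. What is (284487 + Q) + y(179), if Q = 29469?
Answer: 314131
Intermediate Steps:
y(m) = -4 + m
(284487 + Q) + y(179) = (284487 + 29469) + (-4 + 179) = 313956 + 175 = 314131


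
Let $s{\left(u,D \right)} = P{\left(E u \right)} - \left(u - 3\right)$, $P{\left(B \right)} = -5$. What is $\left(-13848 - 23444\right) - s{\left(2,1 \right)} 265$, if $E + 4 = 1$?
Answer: $-36232$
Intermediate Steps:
$E = -3$ ($E = -4 + 1 = -3$)
$s{\left(u,D \right)} = -2 - u$ ($s{\left(u,D \right)} = -5 - \left(u - 3\right) = -5 - \left(-3 + u\right) = -2 - u$)
$\left(-13848 - 23444\right) - s{\left(2,1 \right)} 265 = \left(-13848 - 23444\right) - \left(-2 - 2\right) 265 = -37292 - \left(-2 - 2\right) 265 = -37292 - \left(-4\right) 265 = -37292 - -1060 = -37292 + 1060 = -36232$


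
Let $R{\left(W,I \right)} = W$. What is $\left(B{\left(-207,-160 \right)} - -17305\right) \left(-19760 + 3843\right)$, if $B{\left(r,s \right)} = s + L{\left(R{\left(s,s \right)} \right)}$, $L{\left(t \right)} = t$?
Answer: $-270350245$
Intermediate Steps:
$B{\left(r,s \right)} = 2 s$ ($B{\left(r,s \right)} = s + s = 2 s$)
$\left(B{\left(-207,-160 \right)} - -17305\right) \left(-19760 + 3843\right) = \left(2 \left(-160\right) - -17305\right) \left(-19760 + 3843\right) = \left(-320 + \left(-2599 + 19904\right)\right) \left(-15917\right) = \left(-320 + 17305\right) \left(-15917\right) = 16985 \left(-15917\right) = -270350245$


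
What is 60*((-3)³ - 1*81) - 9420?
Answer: -15900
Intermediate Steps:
60*((-3)³ - 1*81) - 9420 = 60*(-27 - 81) - 9420 = 60*(-108) - 9420 = -6480 - 9420 = -15900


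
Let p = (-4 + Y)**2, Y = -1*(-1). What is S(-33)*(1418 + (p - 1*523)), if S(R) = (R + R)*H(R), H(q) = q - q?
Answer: 0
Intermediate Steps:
H(q) = 0
Y = 1
p = 9 (p = (-4 + 1)**2 = (-3)**2 = 9)
S(R) = 0 (S(R) = (R + R)*0 = (2*R)*0 = 0)
S(-33)*(1418 + (p - 1*523)) = 0*(1418 + (9 - 1*523)) = 0*(1418 + (9 - 523)) = 0*(1418 - 514) = 0*904 = 0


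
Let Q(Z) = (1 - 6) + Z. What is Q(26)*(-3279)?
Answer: -68859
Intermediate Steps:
Q(Z) = -5 + Z
Q(26)*(-3279) = (-5 + 26)*(-3279) = 21*(-3279) = -68859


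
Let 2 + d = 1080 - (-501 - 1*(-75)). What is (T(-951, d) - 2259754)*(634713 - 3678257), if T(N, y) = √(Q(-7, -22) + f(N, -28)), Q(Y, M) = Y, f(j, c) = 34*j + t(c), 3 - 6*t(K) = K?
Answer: 6877660728176 - 1521772*I*√1164090/3 ≈ 6.8777e+12 - 5.473e+8*I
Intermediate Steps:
t(K) = ½ - K/6
f(j, c) = ½ + 34*j - c/6 (f(j, c) = 34*j + (½ - c/6) = ½ + 34*j - c/6)
d = 1504 (d = -2 + (1080 - (-501 - 1*(-75))) = -2 + (1080 - (-501 + 75)) = -2 + (1080 - 1*(-426)) = -2 + (1080 + 426) = -2 + 1506 = 1504)
T(N, y) = √(-11/6 + 34*N) (T(N, y) = √(-7 + (½ + 34*N - ⅙*(-28))) = √(-7 + (½ + 34*N + 14/3)) = √(-7 + (31/6 + 34*N)) = √(-11/6 + 34*N))
(T(-951, d) - 2259754)*(634713 - 3678257) = (√(-66 + 1224*(-951))/6 - 2259754)*(634713 - 3678257) = (√(-66 - 1164024)/6 - 2259754)*(-3043544) = (√(-1164090)/6 - 2259754)*(-3043544) = ((I*√1164090)/6 - 2259754)*(-3043544) = (I*√1164090/6 - 2259754)*(-3043544) = (-2259754 + I*√1164090/6)*(-3043544) = 6877660728176 - 1521772*I*√1164090/3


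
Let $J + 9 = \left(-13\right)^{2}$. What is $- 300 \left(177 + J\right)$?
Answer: $-101100$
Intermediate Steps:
$J = 160$ ($J = -9 + \left(-13\right)^{2} = -9 + 169 = 160$)
$- 300 \left(177 + J\right) = - 300 \left(177 + 160\right) = \left(-300\right) 337 = -101100$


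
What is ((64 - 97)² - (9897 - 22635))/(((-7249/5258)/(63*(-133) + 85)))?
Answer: 54817583964/659 ≈ 8.3183e+7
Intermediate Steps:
((64 - 97)² - (9897 - 22635))/(((-7249/5258)/(63*(-133) + 85))) = ((-33)² - 1*(-12738))/(((-7249*1/5258)/(-8379 + 85))) = (1089 + 12738)/((-659/478/(-8294))) = 13827/((-659/478*(-1/8294))) = 13827/(659/3964532) = 13827*(3964532/659) = 54817583964/659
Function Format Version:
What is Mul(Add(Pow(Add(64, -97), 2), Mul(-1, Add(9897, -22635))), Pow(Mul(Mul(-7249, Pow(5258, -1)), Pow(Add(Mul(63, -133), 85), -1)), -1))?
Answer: Rational(54817583964, 659) ≈ 8.3183e+7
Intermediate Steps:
Mul(Add(Pow(Add(64, -97), 2), Mul(-1, Add(9897, -22635))), Pow(Mul(Mul(-7249, Pow(5258, -1)), Pow(Add(Mul(63, -133), 85), -1)), -1)) = Mul(Add(Pow(-33, 2), Mul(-1, -12738)), Pow(Mul(Mul(-7249, Rational(1, 5258)), Pow(Add(-8379, 85), -1)), -1)) = Mul(Add(1089, 12738), Pow(Mul(Rational(-659, 478), Pow(-8294, -1)), -1)) = Mul(13827, Pow(Mul(Rational(-659, 478), Rational(-1, 8294)), -1)) = Mul(13827, Pow(Rational(659, 3964532), -1)) = Mul(13827, Rational(3964532, 659)) = Rational(54817583964, 659)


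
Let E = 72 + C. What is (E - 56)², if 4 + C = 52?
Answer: 4096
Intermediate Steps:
C = 48 (C = -4 + 52 = 48)
E = 120 (E = 72 + 48 = 120)
(E - 56)² = (120 - 56)² = 64² = 4096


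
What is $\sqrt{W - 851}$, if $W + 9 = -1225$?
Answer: $i \sqrt{2085} \approx 45.662 i$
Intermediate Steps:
$W = -1234$ ($W = -9 - 1225 = -1234$)
$\sqrt{W - 851} = \sqrt{-1234 - 851} = \sqrt{-2085} = i \sqrt{2085}$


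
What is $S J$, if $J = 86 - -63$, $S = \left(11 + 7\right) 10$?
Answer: $26820$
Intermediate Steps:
$S = 180$ ($S = 18 \cdot 10 = 180$)
$J = 149$ ($J = 86 + 63 = 149$)
$S J = 180 \cdot 149 = 26820$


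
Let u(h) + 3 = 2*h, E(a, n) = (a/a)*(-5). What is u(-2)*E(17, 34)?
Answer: 35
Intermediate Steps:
E(a, n) = -5 (E(a, n) = 1*(-5) = -5)
u(h) = -3 + 2*h
u(-2)*E(17, 34) = (-3 + 2*(-2))*(-5) = (-3 - 4)*(-5) = -7*(-5) = 35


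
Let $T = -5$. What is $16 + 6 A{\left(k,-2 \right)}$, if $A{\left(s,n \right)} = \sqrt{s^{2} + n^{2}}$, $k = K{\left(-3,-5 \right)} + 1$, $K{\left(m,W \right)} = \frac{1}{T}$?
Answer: $16 + \frac{12 \sqrt{29}}{5} \approx 28.924$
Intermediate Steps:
$K{\left(m,W \right)} = - \frac{1}{5}$ ($K{\left(m,W \right)} = \frac{1}{-5} = - \frac{1}{5}$)
$k = \frac{4}{5}$ ($k = - \frac{1}{5} + 1 = \frac{4}{5} \approx 0.8$)
$A{\left(s,n \right)} = \sqrt{n^{2} + s^{2}}$
$16 + 6 A{\left(k,-2 \right)} = 16 + 6 \sqrt{\left(-2\right)^{2} + \left(\frac{4}{5}\right)^{2}} = 16 + 6 \sqrt{4 + \frac{16}{25}} = 16 + 6 \sqrt{\frac{116}{25}} = 16 + 6 \frac{2 \sqrt{29}}{5} = 16 + \frac{12 \sqrt{29}}{5}$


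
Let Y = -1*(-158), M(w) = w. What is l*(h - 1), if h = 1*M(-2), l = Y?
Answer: -474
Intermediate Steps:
Y = 158
l = 158
h = -2 (h = 1*(-2) = -2)
l*(h - 1) = 158*(-2 - 1) = 158*(-3) = -474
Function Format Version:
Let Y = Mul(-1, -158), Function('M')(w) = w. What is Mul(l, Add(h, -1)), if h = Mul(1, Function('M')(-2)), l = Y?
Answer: -474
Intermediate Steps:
Y = 158
l = 158
h = -2 (h = Mul(1, -2) = -2)
Mul(l, Add(h, -1)) = Mul(158, Add(-2, -1)) = Mul(158, -3) = -474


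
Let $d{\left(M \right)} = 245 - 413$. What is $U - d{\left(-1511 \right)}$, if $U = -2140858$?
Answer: $-2140690$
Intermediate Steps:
$d{\left(M \right)} = -168$
$U - d{\left(-1511 \right)} = -2140858 - -168 = -2140858 + 168 = -2140690$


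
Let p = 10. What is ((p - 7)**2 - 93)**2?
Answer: 7056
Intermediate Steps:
((p - 7)**2 - 93)**2 = ((10 - 7)**2 - 93)**2 = (3**2 - 93)**2 = (9 - 93)**2 = (-84)**2 = 7056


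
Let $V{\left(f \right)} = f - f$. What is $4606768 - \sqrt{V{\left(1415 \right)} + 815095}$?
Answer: $4606768 - \sqrt{815095} \approx 4.6059 \cdot 10^{6}$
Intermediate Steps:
$V{\left(f \right)} = 0$
$4606768 - \sqrt{V{\left(1415 \right)} + 815095} = 4606768 - \sqrt{0 + 815095} = 4606768 - \sqrt{815095}$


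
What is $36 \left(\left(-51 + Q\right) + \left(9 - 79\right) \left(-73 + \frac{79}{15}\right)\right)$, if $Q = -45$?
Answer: $167232$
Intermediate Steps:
$36 \left(\left(-51 + Q\right) + \left(9 - 79\right) \left(-73 + \frac{79}{15}\right)\right) = 36 \left(\left(-51 - 45\right) + \left(9 - 79\right) \left(-73 + \frac{79}{15}\right)\right) = 36 \left(-96 - 70 \left(-73 + 79 \cdot \frac{1}{15}\right)\right) = 36 \left(-96 - 70 \left(-73 + \frac{79}{15}\right)\right) = 36 \left(-96 - - \frac{14224}{3}\right) = 36 \left(-96 + \frac{14224}{3}\right) = 36 \cdot \frac{13936}{3} = 167232$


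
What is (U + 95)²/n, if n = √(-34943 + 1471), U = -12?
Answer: -6889*I*√523/4184 ≈ -37.654*I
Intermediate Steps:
n = 8*I*√523 (n = √(-33472) = 8*I*√523 ≈ 182.95*I)
(U + 95)²/n = (-12 + 95)²/((8*I*√523)) = 83²*(-I*√523/4184) = 6889*(-I*√523/4184) = -6889*I*√523/4184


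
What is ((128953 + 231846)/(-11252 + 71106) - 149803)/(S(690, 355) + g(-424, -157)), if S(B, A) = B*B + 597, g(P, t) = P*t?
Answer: -8965947963/32516583310 ≈ -0.27573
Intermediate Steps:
S(B, A) = 597 + B² (S(B, A) = B² + 597 = 597 + B²)
((128953 + 231846)/(-11252 + 71106) - 149803)/(S(690, 355) + g(-424, -157)) = ((128953 + 231846)/(-11252 + 71106) - 149803)/((597 + 690²) - 424*(-157)) = (360799/59854 - 149803)/((597 + 476100) + 66568) = (360799*(1/59854) - 149803)/(476697 + 66568) = (360799/59854 - 149803)/543265 = -8965947963/59854*1/543265 = -8965947963/32516583310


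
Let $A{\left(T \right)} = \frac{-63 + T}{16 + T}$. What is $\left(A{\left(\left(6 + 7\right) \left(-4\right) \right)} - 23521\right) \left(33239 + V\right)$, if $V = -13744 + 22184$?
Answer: $- \frac{3920794471}{4} \approx -9.802 \cdot 10^{8}$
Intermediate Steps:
$A{\left(T \right)} = \frac{-63 + T}{16 + T}$
$V = 8440$
$\left(A{\left(\left(6 + 7\right) \left(-4\right) \right)} - 23521\right) \left(33239 + V\right) = \left(\frac{-63 + \left(6 + 7\right) \left(-4\right)}{16 + \left(6 + 7\right) \left(-4\right)} - 23521\right) \left(33239 + 8440\right) = \left(\frac{-63 + 13 \left(-4\right)}{16 + 13 \left(-4\right)} - 23521\right) 41679 = \left(\frac{-63 - 52}{16 - 52} - 23521\right) 41679 = \left(\frac{1}{-36} \left(-115\right) - 23521\right) 41679 = \left(\left(- \frac{1}{36}\right) \left(-115\right) - 23521\right) 41679 = \left(\frac{115}{36} - 23521\right) 41679 = \left(- \frac{846641}{36}\right) 41679 = - \frac{3920794471}{4}$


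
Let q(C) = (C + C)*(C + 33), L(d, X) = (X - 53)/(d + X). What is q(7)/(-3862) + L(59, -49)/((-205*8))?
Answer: -2197519/15834200 ≈ -0.13878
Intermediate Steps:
L(d, X) = (-53 + X)/(X + d)
q(C) = 2*C*(33 + C) (q(C) = (2*C)*(33 + C) = 2*C*(33 + C))
q(7)/(-3862) + L(59, -49)/((-205*8)) = (2*7*(33 + 7))/(-3862) + ((-53 - 49)/(-49 + 59))/((-205*8)) = (2*7*40)*(-1/3862) + (-102/10)/(-1640) = 560*(-1/3862) + ((1/10)*(-102))*(-1/1640) = -280/1931 - 51/5*(-1/1640) = -280/1931 + 51/8200 = -2197519/15834200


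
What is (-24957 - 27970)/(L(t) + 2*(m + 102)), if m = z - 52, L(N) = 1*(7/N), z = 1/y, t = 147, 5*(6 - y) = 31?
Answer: -1111467/1891 ≈ -587.77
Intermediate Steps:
y = -⅕ (y = 6 - ⅕*31 = 6 - 31/5 = -⅕ ≈ -0.20000)
z = -5 (z = 1/(-⅕) = -5)
L(N) = 7/N
m = -57 (m = -5 - 52 = -57)
(-24957 - 27970)/(L(t) + 2*(m + 102)) = (-24957 - 27970)/(7/147 + 2*(-57 + 102)) = -52927/(7*(1/147) + 2*45) = -52927/(1/21 + 90) = -52927/1891/21 = -52927*21/1891 = -1111467/1891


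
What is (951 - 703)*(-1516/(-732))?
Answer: 93992/183 ≈ 513.62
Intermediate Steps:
(951 - 703)*(-1516/(-732)) = 248*(-1516*(-1/732)) = 248*(379/183) = 93992/183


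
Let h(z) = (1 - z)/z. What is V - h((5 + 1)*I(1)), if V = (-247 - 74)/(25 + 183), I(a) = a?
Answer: -443/624 ≈ -0.70994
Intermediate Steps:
V = -321/208 ≈ -1.5433
h(z) = (1 - z)/z
V - h((5 + 1)*I(1)) = -321/208 - (1 - (5 + 1))/((5 + 1)*1) = -321/208 - (1 - 6)/(6*1) = -321/208 - (1 - 1*6)/6 = -321/208 - (1 - 6)/6 = -321/208 - (-5)/6 = -321/208 - 1*(-⅚) = -321/208 + ⅚ = -443/624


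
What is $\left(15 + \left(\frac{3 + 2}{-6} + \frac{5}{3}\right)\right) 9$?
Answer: $\frac{285}{2} \approx 142.5$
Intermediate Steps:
$\left(15 + \left(\frac{3 + 2}{-6} + \frac{5}{3}\right)\right) 9 = \left(15 + \left(5 \left(- \frac{1}{6}\right) + 5 \cdot \frac{1}{3}\right)\right) 9 = \left(15 + \left(- \frac{5}{6} + \frac{5}{3}\right)\right) 9 = \left(15 + \frac{5}{6}\right) 9 = \frac{95}{6} \cdot 9 = \frac{285}{2}$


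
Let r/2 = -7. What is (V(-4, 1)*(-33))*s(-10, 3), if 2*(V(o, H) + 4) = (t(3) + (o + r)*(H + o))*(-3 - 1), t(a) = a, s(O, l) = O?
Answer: -38940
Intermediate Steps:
r = -14 (r = 2*(-7) = -14)
V(o, H) = -10 - 2*(-14 + o)*(H + o) (V(o, H) = -4 + ((3 + (o - 14)*(H + o))*(-3 - 1))/2 = -4 + ((3 + (-14 + o)*(H + o))*(-4))/2 = -4 + (-12 - 4*(-14 + o)*(H + o))/2 = -4 + (-6 - 2*(-14 + o)*(H + o)) = -10 - 2*(-14 + o)*(H + o))
(V(-4, 1)*(-33))*s(-10, 3) = ((-10 - 2*(-4)**2 + 28*1 + 28*(-4) - 2*1*(-4))*(-33))*(-10) = ((-10 - 2*16 + 28 - 112 + 8)*(-33))*(-10) = ((-10 - 32 + 28 - 112 + 8)*(-33))*(-10) = -118*(-33)*(-10) = 3894*(-10) = -38940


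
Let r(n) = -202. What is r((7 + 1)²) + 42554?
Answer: 42352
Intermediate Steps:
r((7 + 1)²) + 42554 = -202 + 42554 = 42352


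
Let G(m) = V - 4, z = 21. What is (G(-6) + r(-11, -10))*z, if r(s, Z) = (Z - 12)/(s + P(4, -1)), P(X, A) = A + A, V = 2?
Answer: -84/13 ≈ -6.4615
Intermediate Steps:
P(X, A) = 2*A
r(s, Z) = (-12 + Z)/(-2 + s) (r(s, Z) = (Z - 12)/(s + 2*(-1)) = (-12 + Z)/(s - 2) = (-12 + Z)/(-2 + s))
G(m) = -2 (G(m) = 2 - 4 = -2)
(G(-6) + r(-11, -10))*z = (-2 + (-12 - 10)/(-2 - 11))*21 = (-2 - 22/(-13))*21 = (-2 - 1/13*(-22))*21 = (-2 + 22/13)*21 = -4/13*21 = -84/13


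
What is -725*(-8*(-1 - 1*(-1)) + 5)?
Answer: -3625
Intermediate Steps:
-725*(-8*(-1 - 1*(-1)) + 5) = -725*(-8*(-1 + 1) + 5) = -725*(-8*0 + 5) = -725*(0 + 5) = -725*5 = -3625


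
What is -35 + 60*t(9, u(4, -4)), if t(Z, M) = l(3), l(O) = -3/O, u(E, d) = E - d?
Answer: -95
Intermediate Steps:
t(Z, M) = -1 (t(Z, M) = -3/3 = -3*⅓ = -1)
-35 + 60*t(9, u(4, -4)) = -35 + 60*(-1) = -35 - 60 = -95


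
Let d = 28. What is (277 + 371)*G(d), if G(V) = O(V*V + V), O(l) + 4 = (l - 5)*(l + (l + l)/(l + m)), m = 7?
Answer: 5533558848/13 ≈ 4.2566e+8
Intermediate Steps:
O(l) = -4 + (-5 + l)*(l + 2*l/(7 + l)) (O(l) = -4 + (l - 5)*(l + (l + l)/(l + 7)) = -4 + (-5 + l)*(l + (2*l)/(7 + l)) = -4 + (-5 + l)*(l + 2*l/(7 + l)))
G(V) = (-28 + (V + V²)³ - 49*V - 49*V² + 4*(V + V²)²)/(7 + V + V²) (G(V) = (-28 + (V*V + V)³ - 49*(V*V + V) + 4*(V*V + V)²)/(7 + (V*V + V)) = (-28 + (V² + V)³ - 49*(V² + V) + 4*(V² + V)²)/(7 + (V² + V)) = (-28 + (V + V²)³ - 49*(V + V²) + 4*(V + V²)²)/(7 + (V + V²)) = (-28 + (V + V²)³ + (-49*V - 49*V²) + 4*(V + V²)²)/(7 + V + V²) = (-28 + (V + V²)³ - 49*V - 49*V² + 4*(V + V²)²)/(7 + V + V²))
(277 + 371)*G(d) = (277 + 371)*((-28 + 28³*(1 + 28)³ - 49*28*(1 + 28) + 4*28²*(1 + 28)²)/(7 + 28*(1 + 28))) = 648*((-28 + 21952*29³ - 49*28*29 + 4*784*29²)/(7 + 28*29)) = 648*((-28 + 21952*24389 - 39788 + 4*784*841)/(7 + 812)) = 648*((-28 + 535387328 - 39788 + 2637376)/819) = 648*((1/819)*537984888) = 648*(25618328/39) = 5533558848/13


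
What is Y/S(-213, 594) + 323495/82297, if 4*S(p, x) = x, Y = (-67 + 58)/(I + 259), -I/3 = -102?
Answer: 6031399681/1534427565 ≈ 3.9307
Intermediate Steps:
I = 306 (I = -3*(-102) = 306)
Y = -9/565 (Y = (-67 + 58)/(306 + 259) = -9/565 ≈ -0.015929)
S(p, x) = x/4
Y/S(-213, 594) + 323495/82297 = -9/(565*((¼)*594)) + 323495/82297 = -9/(565*297/2) + 323495*(1/82297) = -9/565*2/297 + 323495/82297 = -2/18645 + 323495/82297 = 6031399681/1534427565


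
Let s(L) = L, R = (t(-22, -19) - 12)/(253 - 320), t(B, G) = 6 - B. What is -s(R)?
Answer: 16/67 ≈ 0.23881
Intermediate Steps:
R = -16/67 (R = ((6 - 1*(-22)) - 12)/(253 - 320) = ((6 + 22) - 12)/(-67) = (28 - 12)*(-1/67) = 16*(-1/67) = -16/67 ≈ -0.23881)
-s(R) = -1*(-16/67) = 16/67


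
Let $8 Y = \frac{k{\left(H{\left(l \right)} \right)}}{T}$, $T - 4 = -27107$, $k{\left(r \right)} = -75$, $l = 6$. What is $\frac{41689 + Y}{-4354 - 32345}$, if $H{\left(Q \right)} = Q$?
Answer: $- \frac{9039175811}{7957223976} \approx -1.136$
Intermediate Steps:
$T = -27103$ ($T = 4 - 27107 = -27103$)
$Y = \frac{75}{216824}$ ($Y = \frac{\left(-75\right) \frac{1}{-27103}}{8} = \frac{\left(-75\right) \left(- \frac{1}{27103}\right)}{8} = \frac{1}{8} \cdot \frac{75}{27103} = \frac{75}{216824} \approx 0.0003459$)
$\frac{41689 + Y}{-4354 - 32345} = \frac{41689 + \frac{75}{216824}}{-4354 - 32345} = \frac{9039175811}{216824 \left(-36699\right)} = \frac{9039175811}{216824} \left(- \frac{1}{36699}\right) = - \frac{9039175811}{7957223976}$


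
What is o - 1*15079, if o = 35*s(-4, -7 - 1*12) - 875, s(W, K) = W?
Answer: -16094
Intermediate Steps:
o = -1015 (o = 35*(-4) - 875 = -140 - 875 = -1015)
o - 1*15079 = -1015 - 1*15079 = -1015 - 15079 = -16094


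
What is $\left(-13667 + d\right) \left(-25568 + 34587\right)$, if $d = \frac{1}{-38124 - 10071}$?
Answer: $- \frac{5940644534254}{48195} \approx -1.2326 \cdot 10^{8}$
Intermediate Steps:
$d = - \frac{1}{48195}$ ($d = \frac{1}{-48195} = - \frac{1}{48195} \approx -2.0749 \cdot 10^{-5}$)
$\left(-13667 + d\right) \left(-25568 + 34587\right) = \left(-13667 - \frac{1}{48195}\right) \left(-25568 + 34587\right) = \left(- \frac{658681066}{48195}\right) 9019 = - \frac{5940644534254}{48195}$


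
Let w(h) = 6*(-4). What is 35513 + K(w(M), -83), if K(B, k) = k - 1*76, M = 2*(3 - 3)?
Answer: 35354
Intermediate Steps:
M = 0 (M = 2*0 = 0)
w(h) = -24
K(B, k) = -76 + k (K(B, k) = k - 76 = -76 + k)
35513 + K(w(M), -83) = 35513 + (-76 - 83) = 35513 - 159 = 35354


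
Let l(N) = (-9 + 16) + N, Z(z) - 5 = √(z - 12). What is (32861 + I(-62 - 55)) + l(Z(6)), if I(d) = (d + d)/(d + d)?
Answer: 32874 + I*√6 ≈ 32874.0 + 2.4495*I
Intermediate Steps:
Z(z) = 5 + √(-12 + z) (Z(z) = 5 + √(z - 12) = 5 + √(-12 + z))
l(N) = 7 + N
I(d) = 1 (I(d) = (2*d)/((2*d)) = (2*d)*(1/(2*d)) = 1)
(32861 + I(-62 - 55)) + l(Z(6)) = (32861 + 1) + (7 + (5 + √(-12 + 6))) = 32862 + (7 + (5 + √(-6))) = 32862 + (7 + (5 + I*√6)) = 32862 + (12 + I*√6) = 32874 + I*√6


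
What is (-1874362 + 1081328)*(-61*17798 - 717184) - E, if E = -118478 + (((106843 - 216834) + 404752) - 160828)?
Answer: 1429730847853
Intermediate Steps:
E = 15455 (E = -118478 + ((-109991 + 404752) - 160828) = -118478 + (294761 - 160828) = -118478 + 133933 = 15455)
(-1874362 + 1081328)*(-61*17798 - 717184) - E = (-1874362 + 1081328)*(-61*17798 - 717184) - 1*15455 = -793034*(-1085678 - 717184) - 15455 = -793034*(-1802862) - 15455 = 1429730863308 - 15455 = 1429730847853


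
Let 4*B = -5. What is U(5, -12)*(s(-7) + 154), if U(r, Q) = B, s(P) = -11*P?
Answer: -1155/4 ≈ -288.75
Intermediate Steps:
B = -5/4 (B = (¼)*(-5) = -5/4 ≈ -1.2500)
U(r, Q) = -5/4
U(5, -12)*(s(-7) + 154) = -5*(-11*(-7) + 154)/4 = -5*(77 + 154)/4 = -5/4*231 = -1155/4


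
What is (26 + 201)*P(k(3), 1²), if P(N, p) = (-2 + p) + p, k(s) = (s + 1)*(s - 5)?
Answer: 0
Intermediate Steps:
k(s) = (1 + s)*(-5 + s)
P(N, p) = -2 + 2*p
(26 + 201)*P(k(3), 1²) = (26 + 201)*(-2 + 2*1²) = 227*(-2 + 2*1) = 227*(-2 + 2) = 227*0 = 0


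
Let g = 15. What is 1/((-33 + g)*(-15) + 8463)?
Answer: 1/8733 ≈ 0.00011451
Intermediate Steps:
1/((-33 + g)*(-15) + 8463) = 1/((-33 + 15)*(-15) + 8463) = 1/(-18*(-15) + 8463) = 1/(270 + 8463) = 1/8733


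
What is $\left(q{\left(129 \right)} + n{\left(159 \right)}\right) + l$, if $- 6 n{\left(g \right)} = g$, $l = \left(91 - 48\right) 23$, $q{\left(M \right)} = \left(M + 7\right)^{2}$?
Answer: $\frac{38917}{2} \approx 19459.0$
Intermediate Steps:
$q{\left(M \right)} = \left(7 + M\right)^{2}$
$l = 989$ ($l = 43 \cdot 23 = 989$)
$n{\left(g \right)} = - \frac{g}{6}$
$\left(q{\left(129 \right)} + n{\left(159 \right)}\right) + l = \left(\left(7 + 129\right)^{2} - \frac{53}{2}\right) + 989 = \left(136^{2} - \frac{53}{2}\right) + 989 = \left(18496 - \frac{53}{2}\right) + 989 = \frac{36939}{2} + 989 = \frac{38917}{2}$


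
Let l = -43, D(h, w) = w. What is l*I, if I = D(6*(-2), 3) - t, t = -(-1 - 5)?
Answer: 129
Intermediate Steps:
t = 6 (t = -1*(-6) = 6)
I = -3 (I = 3 - 1*6 = 3 - 6 = -3)
l*I = -43*(-3) = 129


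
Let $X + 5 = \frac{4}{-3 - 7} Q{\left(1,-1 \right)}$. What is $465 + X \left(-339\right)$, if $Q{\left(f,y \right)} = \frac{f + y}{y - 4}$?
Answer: $2160$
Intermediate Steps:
$Q{\left(f,y \right)} = \frac{f + y}{-4 + y}$
$X = -5$ ($X = -5 + \frac{4}{-3 - 7} \frac{1 - 1}{-4 - 1} = -5 + \frac{4}{-10} \frac{1}{-5} \cdot 0 = -5 + 4 \left(- \frac{1}{10}\right) \left(\left(- \frac{1}{5}\right) 0\right) = -5 - 0 = -5 + 0 = -5$)
$465 + X \left(-339\right) = 465 - -1695 = 465 + 1695 = 2160$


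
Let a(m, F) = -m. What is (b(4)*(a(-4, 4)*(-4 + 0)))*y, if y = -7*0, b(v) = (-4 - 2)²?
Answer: 0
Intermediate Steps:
b(v) = 36 (b(v) = (-6)² = 36)
y = 0
(b(4)*(a(-4, 4)*(-4 + 0)))*y = (36*((-1*(-4))*(-4 + 0)))*0 = (36*(4*(-4)))*0 = (36*(-16))*0 = -576*0 = 0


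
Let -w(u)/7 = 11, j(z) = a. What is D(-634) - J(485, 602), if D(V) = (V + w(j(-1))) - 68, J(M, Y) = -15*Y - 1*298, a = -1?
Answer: 8549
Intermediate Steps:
j(z) = -1
w(u) = -77 (w(u) = -7*11 = -77)
J(M, Y) = -298 - 15*Y (J(M, Y) = -15*Y - 298 = -298 - 15*Y)
D(V) = -145 + V (D(V) = (V - 77) - 68 = (-77 + V) - 68 = -145 + V)
D(-634) - J(485, 602) = (-145 - 634) - (-298 - 15*602) = -779 - (-298 - 9030) = -779 - 1*(-9328) = -779 + 9328 = 8549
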